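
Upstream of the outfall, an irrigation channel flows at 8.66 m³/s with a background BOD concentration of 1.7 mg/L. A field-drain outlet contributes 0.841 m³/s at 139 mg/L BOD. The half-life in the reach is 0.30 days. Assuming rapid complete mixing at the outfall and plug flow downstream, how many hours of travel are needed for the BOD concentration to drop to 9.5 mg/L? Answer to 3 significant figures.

3.92 h

Conservation of mass: C = (8.660·1.700 + 0.8410·139.0) / 9.501 = 131.6/9.501 = 13.85 mg/L.
Half-life 0.30 d → k = ln 2 / 0.30 = 2.310 d⁻¹.
13.85·exp(−k·t) = 9.5 → t = ln(13.85/9.5)/k = 14110 s = 3.919 h.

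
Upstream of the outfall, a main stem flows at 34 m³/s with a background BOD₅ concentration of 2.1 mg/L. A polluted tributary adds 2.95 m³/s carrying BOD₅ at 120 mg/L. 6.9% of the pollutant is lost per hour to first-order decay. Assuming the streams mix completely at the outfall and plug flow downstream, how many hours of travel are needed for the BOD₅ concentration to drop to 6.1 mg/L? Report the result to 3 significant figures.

8.88 h

Conservation of mass: C = (34.00·2.100 + 2.950·120.0) / 36.95 = 425.4/36.95 = 11.51 mg/L.
6.9%/h lost → k = −ln(1 − 0.069) = 0.07150 h⁻¹.
11.51·exp(−k·t) = 6.1 → t = ln(11.51/6.1)/k = 31980 s = 8.884 h.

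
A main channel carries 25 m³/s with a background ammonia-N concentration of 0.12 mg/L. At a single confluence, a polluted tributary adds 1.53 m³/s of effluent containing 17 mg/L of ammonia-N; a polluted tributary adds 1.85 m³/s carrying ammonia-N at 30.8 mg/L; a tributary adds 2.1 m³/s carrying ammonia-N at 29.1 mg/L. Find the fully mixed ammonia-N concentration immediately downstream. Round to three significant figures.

4.83 mg/L

Mixed concentration C = ΣQC/ΣQ = (25.00·0.1200 + 1.530·17.00 + 1.850·30.80 + 2.100·29.10) / 30.48 = 147.1/30.48 = 4.826 mg/L.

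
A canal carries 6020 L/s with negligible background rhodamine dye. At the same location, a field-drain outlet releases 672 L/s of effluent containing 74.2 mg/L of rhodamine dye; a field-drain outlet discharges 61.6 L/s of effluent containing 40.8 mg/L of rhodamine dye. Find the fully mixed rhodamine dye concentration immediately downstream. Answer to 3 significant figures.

Conservation of mass: C = (6020·0 + 672.0·74.20 + 61.60·40.80) / 6754 = 52380/6754 = 7.755 mg/L.

7.76 mg/L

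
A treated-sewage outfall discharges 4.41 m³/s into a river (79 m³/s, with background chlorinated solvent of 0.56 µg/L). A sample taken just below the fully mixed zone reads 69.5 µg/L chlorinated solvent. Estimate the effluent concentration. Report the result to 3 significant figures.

Mass balance: 79.00·0.5600 + 4.410·Cₑ = 83.41·69.50
→ Cₑ = (83.41·69.50 − 79.00·0.5600) / 4.410 = 1304 µg/L.

1300 µg/L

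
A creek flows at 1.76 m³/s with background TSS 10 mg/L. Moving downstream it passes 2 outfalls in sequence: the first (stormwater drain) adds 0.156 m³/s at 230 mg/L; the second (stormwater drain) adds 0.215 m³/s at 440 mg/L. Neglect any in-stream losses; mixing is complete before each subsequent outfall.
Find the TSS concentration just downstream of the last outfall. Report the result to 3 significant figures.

Outfall 1: combined Q = 1.916 m³/s; C = (1.760·10.00 + 0.1560·230.0)/1.916 = 27.91 mg/L.
Outfall 2: combined Q = 2.131 m³/s; C = (1.916·27.91 + 0.2150·440.0)/2.131 = 69.49 mg/L.

69.5 mg/L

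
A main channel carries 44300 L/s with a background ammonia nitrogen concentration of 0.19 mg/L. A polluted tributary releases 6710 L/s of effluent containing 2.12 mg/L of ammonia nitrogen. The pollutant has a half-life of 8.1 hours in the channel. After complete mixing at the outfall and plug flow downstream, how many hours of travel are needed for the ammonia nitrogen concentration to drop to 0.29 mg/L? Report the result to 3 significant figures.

4.97 h

Flow-weighted average: C = (44300·0.1900 + 6710·2.120) / 51010 = 22640/51010 = 0.4439 mg/L.
Half-life 8.1 h → k = ln 2 / 8.1 = 0.08557 h⁻¹ = 2.054 d⁻¹.
0.4439·exp(−k·t) = 0.29 → t = ln(0.4439/0.29)/k = 17910 s = 4.974 h.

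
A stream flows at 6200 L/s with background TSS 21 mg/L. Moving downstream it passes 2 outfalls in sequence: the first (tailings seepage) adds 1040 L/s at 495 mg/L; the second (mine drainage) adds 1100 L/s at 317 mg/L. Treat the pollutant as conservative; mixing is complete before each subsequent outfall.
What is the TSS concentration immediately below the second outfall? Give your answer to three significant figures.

119 mg/L

Outfall 1: combined Q = 7240 L/s; C = (6200·21.00 + 1040·495.0)/7240 = 89.09 mg/L.
Outfall 2: combined Q = 8340 L/s; C = (7240·89.09 + 1100·317.0)/8340 = 119.1 mg/L.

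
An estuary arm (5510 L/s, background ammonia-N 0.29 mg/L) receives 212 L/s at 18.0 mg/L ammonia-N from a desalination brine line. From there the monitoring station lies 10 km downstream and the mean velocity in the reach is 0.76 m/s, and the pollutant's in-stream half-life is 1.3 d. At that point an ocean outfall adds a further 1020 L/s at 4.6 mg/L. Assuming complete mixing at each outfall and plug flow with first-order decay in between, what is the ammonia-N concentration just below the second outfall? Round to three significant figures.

1.44 mg/L

Conservation of mass: C = (5510·0.2900 + 212.0·18.00) / 5722 = 5414/5722 = 0.9462 mg/L; combined flow 5722 L/s.
Travel time t = 10·1000 / 0.76 = 13160 s = 3.655 h.
Half-life 1.3 d → k = ln 2 / 1.3 = 0.5332 d⁻¹.
After decay, C = 0.9462 × e^(−kt) = 0.9462 × 0.9220 = 0.8724 mg/L.
At the second outfall, C = (5722·0.8724 + 1020·4.600) / (5722 + 1020) = 1.436 mg/L.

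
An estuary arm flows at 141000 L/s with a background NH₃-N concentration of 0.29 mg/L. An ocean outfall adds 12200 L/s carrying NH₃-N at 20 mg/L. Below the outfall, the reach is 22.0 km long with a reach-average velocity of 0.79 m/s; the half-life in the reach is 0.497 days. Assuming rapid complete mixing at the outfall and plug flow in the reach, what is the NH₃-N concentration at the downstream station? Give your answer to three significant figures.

Mixed concentration C = ΣQC/ΣQ = (141000·0.2900 + 12200·20.00) / 153200 = 284900/153200 = 1.860 mg/L.
Travel time t = 22.0·1000 / 0.79 = 27850 s = 7.736 h.
Half-life 0.497 d → k = ln 2 / 0.497 = 1.395 d⁻¹.
First-order decay: C = 1.860·exp(−k·t) = 1.860·0.6379 = 1.186 mg/L.

1.19 mg/L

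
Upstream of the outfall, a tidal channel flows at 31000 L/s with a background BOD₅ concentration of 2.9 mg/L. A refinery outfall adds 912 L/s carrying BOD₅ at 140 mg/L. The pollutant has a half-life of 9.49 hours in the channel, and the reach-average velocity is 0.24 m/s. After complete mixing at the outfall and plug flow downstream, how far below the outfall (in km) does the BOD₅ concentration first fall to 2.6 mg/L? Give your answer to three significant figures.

Flow-weighted average: C = (31000·2.900 + 912.0·140.0) / 31910 = 217600/31910 = 6.818 mg/L.
Half-life 9.49 h → k = ln 2 / 9.49 = 0.07304 h⁻¹ = 1.753 d⁻¹.
Set 6.818·exp(−k·t) = 2.6 → t = ln(6.818/2.6)/k = 47520 s = 13.20 h.
Distance = v·t = 0.24·47520 = 11400 m = 11.40 km.

11.4 km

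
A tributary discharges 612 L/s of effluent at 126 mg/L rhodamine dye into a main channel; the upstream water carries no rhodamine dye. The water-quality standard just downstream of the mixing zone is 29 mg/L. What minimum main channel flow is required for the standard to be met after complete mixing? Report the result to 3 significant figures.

Set C_mix = 29: (Q·0 + 612.0·126.0) / (Q + 612.0) = 29
→ Q = 612.0·(126.0 − 29)/(29 − 0) = 2047 L/s.

2050 L/s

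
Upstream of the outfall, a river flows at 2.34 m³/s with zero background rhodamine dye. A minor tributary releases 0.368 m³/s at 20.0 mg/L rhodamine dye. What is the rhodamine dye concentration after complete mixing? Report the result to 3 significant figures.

Flow-weighted average: C = (2.340·0 + 0.3680·20.00) / 2.708 = 7.360/2.708 = 2.718 mg/L.

2.72 mg/L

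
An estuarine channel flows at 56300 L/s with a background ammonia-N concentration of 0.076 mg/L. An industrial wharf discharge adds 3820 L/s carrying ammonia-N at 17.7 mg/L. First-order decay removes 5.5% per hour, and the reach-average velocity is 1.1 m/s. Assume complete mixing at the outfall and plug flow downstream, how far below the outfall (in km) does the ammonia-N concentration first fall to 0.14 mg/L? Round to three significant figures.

Mixed concentration C = ΣQC/ΣQ = (56300·0.07600 + 3820·17.70) / 60120 = 71890/60120 = 1.196 mg/L.
5.5%/h lost → k = −ln(1 − 0.055) = 0.05657 h⁻¹.
Set 1.196·exp(−k·t) = 0.14 → t = ln(1.196/0.14)/k = 136500 s = 37.92 h.
Distance = v·t = 1.1·136500 = 150100 m = 150.1 km.

150 km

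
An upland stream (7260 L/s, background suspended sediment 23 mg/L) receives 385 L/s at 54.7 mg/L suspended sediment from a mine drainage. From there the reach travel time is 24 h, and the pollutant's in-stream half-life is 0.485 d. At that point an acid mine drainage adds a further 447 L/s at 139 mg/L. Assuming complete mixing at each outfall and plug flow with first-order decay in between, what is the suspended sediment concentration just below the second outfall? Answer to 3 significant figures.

Mixed concentration C = ΣQC/ΣQ = (7260·23.00 + 385.0·54.70) / 7645 = 188000/7645 = 24.60 mg/L; combined flow 7645 L/s.
Half-life 0.485 d → k = ln 2 / 0.485 = 1.429 d⁻¹.
Applying C = C₀e^(−kt): 24.60 × 0.2395 = 5.891 mg/L.
At the second outfall, C = (7645·5.891 + 447.0·139.0) / (7645 + 447.0) = 13.24 mg/L.

13.2 mg/L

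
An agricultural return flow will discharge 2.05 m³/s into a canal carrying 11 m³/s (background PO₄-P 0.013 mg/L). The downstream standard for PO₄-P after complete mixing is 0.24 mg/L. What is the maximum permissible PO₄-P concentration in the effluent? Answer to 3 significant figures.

1.46 mg/L

At the limit, (Qr·Cr + Qe·Cₑ)/(Qr + Qe) = 0.24:
Cₑ = (13.05·0.24 − 11.00·0.01300) / 2.050 = 1.458 mg/L.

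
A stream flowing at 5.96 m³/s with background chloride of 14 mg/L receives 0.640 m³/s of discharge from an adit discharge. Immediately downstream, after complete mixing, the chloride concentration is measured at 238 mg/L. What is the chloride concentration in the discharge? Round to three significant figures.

Mass balance: 5.960·14.00 + 0.6400·Cₑ = 6.600·238.0
→ Cₑ = (6.600·238.0 − 5.960·14.00) / 0.6400 = 2324 mg/L.

2320 mg/L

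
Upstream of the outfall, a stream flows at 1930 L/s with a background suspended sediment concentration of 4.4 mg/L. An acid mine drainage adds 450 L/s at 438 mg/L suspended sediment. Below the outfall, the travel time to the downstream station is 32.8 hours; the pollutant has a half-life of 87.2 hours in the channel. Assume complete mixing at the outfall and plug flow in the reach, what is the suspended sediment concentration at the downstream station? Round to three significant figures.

Flow-weighted average: C = (1930·4.400 + 450.0·438.0) / 2380 = 205600/2380 = 86.38 mg/L.
Half-life 87.2 h → k = ln 2 / 87.2 = 0.007949 h⁻¹ = 0.1908 d⁻¹.
Applying C = C₀e^(−kt): 86.38 × 0.7705 = 66.56 mg/L.

66.6 mg/L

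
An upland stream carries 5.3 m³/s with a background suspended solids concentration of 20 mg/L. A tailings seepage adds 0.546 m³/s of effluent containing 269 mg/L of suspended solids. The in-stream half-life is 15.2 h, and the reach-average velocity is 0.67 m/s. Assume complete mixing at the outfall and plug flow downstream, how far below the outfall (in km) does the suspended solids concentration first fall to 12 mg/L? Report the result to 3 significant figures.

67.8 km

Mass balance: C = (5.300·20.00 + 0.5460·269.0) / 5.846 = 252.9/5.846 = 43.26 mg/L.
Half-life 15.2 h → k = ln 2 / 15.2 = 0.04560 h⁻¹ = 1.094 d⁻¹.
Set 43.26·exp(−k·t) = 12 → t = ln(43.26/12)/k = 101200 s = 28.12 h.
Distance = v·t = 0.67·101200 = 67820 m = 67.82 km.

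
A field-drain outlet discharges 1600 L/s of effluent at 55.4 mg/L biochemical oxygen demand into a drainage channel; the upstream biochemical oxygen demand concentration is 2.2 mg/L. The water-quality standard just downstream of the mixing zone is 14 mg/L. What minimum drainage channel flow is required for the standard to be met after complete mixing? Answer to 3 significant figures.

Set C_mix = 14: (Q·2.200 + 1600·55.40) / (Q + 1600) = 14
→ Q = 1600·(55.40 − 14)/(14 − 2.200) = 5614 L/s.

5610 L/s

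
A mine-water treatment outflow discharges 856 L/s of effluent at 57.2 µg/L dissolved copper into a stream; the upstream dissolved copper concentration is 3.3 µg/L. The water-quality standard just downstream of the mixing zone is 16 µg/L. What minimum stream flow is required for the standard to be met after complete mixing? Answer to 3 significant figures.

Set C_mix = 16: (Q·3.300 + 856.0·57.20) / (Q + 856.0) = 16
→ Q = 856.0·(57.20 − 16)/(16 − 3.300) = 2777 L/s.

2780 L/s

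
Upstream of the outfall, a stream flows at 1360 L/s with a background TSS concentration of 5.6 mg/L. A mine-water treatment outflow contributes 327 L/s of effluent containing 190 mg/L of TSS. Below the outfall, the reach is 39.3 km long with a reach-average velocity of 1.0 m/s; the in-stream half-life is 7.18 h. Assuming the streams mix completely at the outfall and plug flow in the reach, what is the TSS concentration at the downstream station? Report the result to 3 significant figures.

Mixed concentration C = ΣQC/ΣQ = (1360·5.600 + 327.0·190.0) / 1687 = 69750/1687 = 41.34 mg/L.
Travel time t = 39.3·1000 / 1.0 = 39300 s = 10.92 h.
Half-life 7.18 h → k = ln 2 / 7.18 = 0.09654 h⁻¹ = 2.317 d⁻¹.
Applying C = C₀e^(−kt): 41.34 × 0.3486 = 14.41 mg/L.

14.4 mg/L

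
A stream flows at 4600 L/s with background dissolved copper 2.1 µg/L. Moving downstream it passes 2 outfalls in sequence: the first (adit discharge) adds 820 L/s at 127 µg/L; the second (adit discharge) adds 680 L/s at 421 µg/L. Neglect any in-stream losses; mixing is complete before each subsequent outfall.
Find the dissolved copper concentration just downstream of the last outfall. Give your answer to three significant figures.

After outfall 1: Q = 4600 + 820.0 = 5420 L/s; C = (4600·2.100 + 820.0·127.0)/5420 = 21.00 µg/L.
After outfall 2: Q = 5420 + 680.0 = 6100 L/s; C = (5420·21.00 + 680.0·421.0)/6100 = 65.59 µg/L.

65.6 µg/L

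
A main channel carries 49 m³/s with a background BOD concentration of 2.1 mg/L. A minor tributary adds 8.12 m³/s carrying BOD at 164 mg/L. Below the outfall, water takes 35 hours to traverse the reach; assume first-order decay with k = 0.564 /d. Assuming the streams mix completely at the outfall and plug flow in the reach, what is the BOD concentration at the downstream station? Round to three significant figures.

11.0 mg/L

Flow-weighted average: C = (49.00·2.100 + 8.120·164.0) / 57.12 = 1435/57.12 = 25.12 mg/L.
After decay, C = 25.12 × e^(−kt) = 25.12 × 0.4393 = 11.03 mg/L.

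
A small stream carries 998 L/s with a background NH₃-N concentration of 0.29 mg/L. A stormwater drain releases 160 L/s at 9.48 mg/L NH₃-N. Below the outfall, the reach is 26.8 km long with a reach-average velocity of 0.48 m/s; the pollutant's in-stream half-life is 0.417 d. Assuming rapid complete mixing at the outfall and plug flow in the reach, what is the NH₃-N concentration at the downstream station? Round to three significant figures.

After mixing, C = (998.0·0.2900 + 160.0·9.480) / 1158 = 1806/1158 = 1.560 mg/L.
Travel time t = 26.8·1000 / 0.48 = 55830 s = 15.51 h.
Half-life 0.417 d → k = ln 2 / 0.417 = 1.662 d⁻¹.
First-order decay: C = 1.560·exp(−k·t) = 1.560·0.3416 = 0.5328 mg/L.

0.533 mg/L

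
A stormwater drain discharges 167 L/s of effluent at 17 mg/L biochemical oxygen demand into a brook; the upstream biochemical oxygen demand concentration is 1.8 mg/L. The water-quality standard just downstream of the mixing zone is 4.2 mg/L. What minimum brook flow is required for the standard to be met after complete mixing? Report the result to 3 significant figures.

891 L/s

Set C_mix = 4.2: (Q·1.800 + 167.0·17.00) / (Q + 167.0) = 4.2
→ Q = 167.0·(17.00 − 4.2)/(4.2 − 1.800) = 890.7 L/s.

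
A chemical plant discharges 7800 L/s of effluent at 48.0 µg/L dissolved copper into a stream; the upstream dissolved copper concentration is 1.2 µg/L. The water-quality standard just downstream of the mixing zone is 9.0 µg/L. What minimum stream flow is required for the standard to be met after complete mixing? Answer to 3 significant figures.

Set C_mix = 9.0: (Q·1.200 + 7800·48.00) / (Q + 7800) = 9.0
→ Q = 7800·(48.00 − 9.0)/(9.0 − 1.200) = 39000 L/s.

39000 L/s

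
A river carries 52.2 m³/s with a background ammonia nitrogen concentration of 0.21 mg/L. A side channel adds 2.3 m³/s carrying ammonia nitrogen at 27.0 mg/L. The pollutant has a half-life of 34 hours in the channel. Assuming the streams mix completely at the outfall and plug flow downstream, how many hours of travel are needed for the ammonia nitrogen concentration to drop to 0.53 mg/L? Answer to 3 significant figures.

Conservation of mass: C = (52.20·0.2100 + 2.300·27.00) / 54.50 = 73.06/54.50 = 1.341 mg/L.
Half-life 34 h → k = ln 2 / 34 = 0.02039 h⁻¹ = 0.4893 d⁻¹.
1.341·exp(−k·t) = 0.53 → t = ln(1.341/0.53)/k = 163900 s = 45.52 h.

45.5 h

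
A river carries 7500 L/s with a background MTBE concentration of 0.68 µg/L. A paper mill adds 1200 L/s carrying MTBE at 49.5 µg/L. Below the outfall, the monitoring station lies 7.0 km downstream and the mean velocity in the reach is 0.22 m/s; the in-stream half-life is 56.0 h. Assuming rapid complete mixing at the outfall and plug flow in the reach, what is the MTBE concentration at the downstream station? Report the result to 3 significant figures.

6.65 µg/L

Flow-weighted average: C = (7500·0.6800 + 1200·49.50) / 8700 = 64500/8700 = 7.414 µg/L.
Travel time t = 7.0·1000 / 0.22 = 31820 s = 8.838 h.
Half-life 56.0 h → k = ln 2 / 56.0 = 0.01238 h⁻¹ = 0.2971 d⁻¹.
After decay, C = 7.414 × e^(−kt) = 7.414 × 0.8964 = 6.646 µg/L.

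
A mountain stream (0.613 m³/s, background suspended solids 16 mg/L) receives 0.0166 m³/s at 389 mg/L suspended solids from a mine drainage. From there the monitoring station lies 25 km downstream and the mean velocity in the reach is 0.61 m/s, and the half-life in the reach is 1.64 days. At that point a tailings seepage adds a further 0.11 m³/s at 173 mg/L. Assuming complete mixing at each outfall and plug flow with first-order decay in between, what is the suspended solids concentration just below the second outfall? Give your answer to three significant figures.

43.7 mg/L

Conservation of mass: C = (0.6130·16.00 + 0.01660·389.0) / 0.6296 = 16.27/0.6296 = 25.83 mg/L; combined flow 0.6296 m³/s.
Travel time t = 25·1000 / 0.61 = 40980 s = 11.38 h.
Half-life 1.64 d → k = ln 2 / 1.64 = 0.4227 d⁻¹.
Applying C = C₀e^(−kt): 25.83 × 0.8183 = 21.14 mg/L.
At the second outfall, C = (0.6296·21.14 + 0.1100·173.0) / (0.6296 + 0.1100) = 43.73 mg/L.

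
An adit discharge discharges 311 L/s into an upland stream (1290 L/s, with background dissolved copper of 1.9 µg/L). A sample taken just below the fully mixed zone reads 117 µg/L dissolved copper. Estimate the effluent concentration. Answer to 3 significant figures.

594 µg/L

Mass balance: 1290·1.900 + 311.0·Cₑ = 1601·117.0
→ Cₑ = (1601·117.0 − 1290·1.900) / 311.0 = 594.4 µg/L.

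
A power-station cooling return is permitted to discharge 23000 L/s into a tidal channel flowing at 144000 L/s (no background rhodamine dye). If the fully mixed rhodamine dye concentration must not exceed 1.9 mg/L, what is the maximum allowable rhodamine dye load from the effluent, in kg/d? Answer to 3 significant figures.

27400 kg/d

Mass balance at the limit: 144000·0 + 23000·Cₑ = 167000·1.9 → Cₑ = 13.80 mg/L.
23000 L/s = 23.00 m³/s. Load = 23.00 m³/s × 13.80 g/m³ × 86 400 s/d = 27410 kg/d.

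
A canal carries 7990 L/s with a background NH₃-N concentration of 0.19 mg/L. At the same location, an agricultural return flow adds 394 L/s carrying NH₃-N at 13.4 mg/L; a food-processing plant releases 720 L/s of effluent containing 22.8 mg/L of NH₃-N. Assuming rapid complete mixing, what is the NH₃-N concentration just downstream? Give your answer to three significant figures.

2.55 mg/L

Conservation of mass: C = (7990·0.1900 + 394.0·13.40 + 720.0·22.80) / 9104 = 23210/9104 = 2.550 mg/L.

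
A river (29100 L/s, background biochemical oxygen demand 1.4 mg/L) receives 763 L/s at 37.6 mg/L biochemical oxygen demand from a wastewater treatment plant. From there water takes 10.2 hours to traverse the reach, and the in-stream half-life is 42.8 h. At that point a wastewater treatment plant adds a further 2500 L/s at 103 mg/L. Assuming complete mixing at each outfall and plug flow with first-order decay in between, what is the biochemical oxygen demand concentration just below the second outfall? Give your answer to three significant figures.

9.78 mg/L

After mixing, C = (29100·1.400 + 763.0·37.60) / 29860 = 69430/29860 = 2.325 mg/L; combined flow 29860 L/s.
Half-life 42.8 h → k = ln 2 / 42.8 = 0.01620 h⁻¹ = 0.3887 d⁻¹.
After decay, C = 2.325 × e^(−kt) = 2.325 × 0.8477 = 1.971 mg/L.
Second outfall: C = (29860·1.971 + 2500·103.0)/32360 = 9.775 mg/L.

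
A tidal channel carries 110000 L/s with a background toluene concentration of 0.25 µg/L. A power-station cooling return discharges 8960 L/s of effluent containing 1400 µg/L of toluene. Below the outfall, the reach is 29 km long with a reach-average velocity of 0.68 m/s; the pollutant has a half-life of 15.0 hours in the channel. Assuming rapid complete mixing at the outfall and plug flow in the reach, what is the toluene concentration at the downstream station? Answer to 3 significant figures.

61.1 µg/L

After mixing, C = (110000·0.2500 + 8960·1400) / 119000 = 12570000/119000 = 105.7 µg/L.
Travel time t = 29·1000 / 0.68 = 42650 s = 11.85 h.
Half-life 15.0 h → k = ln 2 / 15.0 = 0.04621 h⁻¹ = 1.109 d⁻¹.
After decay, C = 105.7 × e^(−kt) = 105.7 × 0.5784 = 61.13 µg/L.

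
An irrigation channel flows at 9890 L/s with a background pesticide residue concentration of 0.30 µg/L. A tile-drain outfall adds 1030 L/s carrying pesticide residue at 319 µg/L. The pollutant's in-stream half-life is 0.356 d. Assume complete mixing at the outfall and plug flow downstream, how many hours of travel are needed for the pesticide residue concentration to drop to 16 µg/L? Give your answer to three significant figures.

Conservation of mass: C = (9890·0.3000 + 1030·319.0) / 10920 = 331500/10920 = 30.36 µg/L.
Half-life 0.356 d → k = ln 2 / 0.356 = 1.947 d⁻¹.
30.36·exp(−k·t) = 16 → t = ln(30.36/16)/k = 28420 s = 7.896 h.

7.90 h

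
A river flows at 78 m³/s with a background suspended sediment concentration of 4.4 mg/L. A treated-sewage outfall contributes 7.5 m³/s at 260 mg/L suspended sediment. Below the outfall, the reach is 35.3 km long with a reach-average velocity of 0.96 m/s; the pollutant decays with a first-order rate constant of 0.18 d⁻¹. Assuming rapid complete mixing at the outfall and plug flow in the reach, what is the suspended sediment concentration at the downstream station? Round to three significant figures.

24.8 mg/L

Mass balance: C = (78.00·4.400 + 7.500·260.0) / 85.50 = 2293/85.50 = 26.82 mg/L.
Travel time t = 35.3·1000 / 0.96 = 36770 s = 10.21 h.
Applying C = C₀e^(−kt): 26.82 × 0.9263 = 24.84 mg/L.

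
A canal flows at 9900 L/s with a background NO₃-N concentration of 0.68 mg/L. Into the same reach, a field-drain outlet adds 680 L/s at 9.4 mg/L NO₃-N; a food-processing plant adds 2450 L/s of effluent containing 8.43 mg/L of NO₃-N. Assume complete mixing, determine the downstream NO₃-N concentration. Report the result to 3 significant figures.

2.59 mg/L

After mixing, C = (9900·0.6800 + 680.0·9.400 + 2450·8.430) / 13030 = 33780/13030 = 2.592 mg/L.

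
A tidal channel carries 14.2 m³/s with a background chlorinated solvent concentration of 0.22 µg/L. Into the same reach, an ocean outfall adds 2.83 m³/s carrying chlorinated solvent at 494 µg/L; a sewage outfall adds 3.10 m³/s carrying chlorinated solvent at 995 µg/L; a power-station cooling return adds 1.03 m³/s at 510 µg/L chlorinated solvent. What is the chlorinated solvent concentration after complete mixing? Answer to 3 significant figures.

237 µg/L

Flow-weighted average: C = (14.20·0.2200 + 2.830·494.0 + 3.100·995.0 + 1.030·510.0) / 21.16 = 5011/21.16 = 236.8 µg/L.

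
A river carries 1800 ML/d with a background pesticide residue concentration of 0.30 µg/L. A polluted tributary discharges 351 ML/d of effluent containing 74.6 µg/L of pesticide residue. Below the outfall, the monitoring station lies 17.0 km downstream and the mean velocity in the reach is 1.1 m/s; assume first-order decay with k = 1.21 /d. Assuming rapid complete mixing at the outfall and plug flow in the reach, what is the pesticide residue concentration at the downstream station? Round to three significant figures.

10.0 µg/L

Mass balance: C = (1800·0.3000 + 351.0·74.60) / 2151 = 26720/2151 = 12.42 µg/L.
Travel time t = 17.0·1000 / 1.1 = 15450 s = 4.293 h.
Applying C = C₀e^(−kt): 12.42 × 0.8054 = 10.01 µg/L.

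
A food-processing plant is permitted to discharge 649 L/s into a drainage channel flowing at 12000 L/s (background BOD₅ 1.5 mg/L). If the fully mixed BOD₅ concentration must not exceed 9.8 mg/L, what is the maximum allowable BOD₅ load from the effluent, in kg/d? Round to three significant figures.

Mass balance at the limit: 12000·1.500 + 649.0·Cₑ = 12650·9.8 → Cₑ = 163.3 mg/L.
649.0 L/s = 0.6490 m³/s. Load = 0.6490 m³/s × 163.3 g/m³ × 86 400 s/d = 9155 kg/d.

9150 kg/d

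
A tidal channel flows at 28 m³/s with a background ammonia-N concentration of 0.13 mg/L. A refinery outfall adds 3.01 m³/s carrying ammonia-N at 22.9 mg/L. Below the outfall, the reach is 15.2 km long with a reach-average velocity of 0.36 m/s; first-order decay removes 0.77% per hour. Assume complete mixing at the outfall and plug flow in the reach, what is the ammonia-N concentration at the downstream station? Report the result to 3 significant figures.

2.14 mg/L

After mixing, C = (28.00·0.1300 + 3.010·22.90) / 31.01 = 72.57/31.01 = 2.340 mg/L.
Travel time t = 15.2·1000 / 0.36 = 42220 s = 11.73 h.
0.77%/h lost → k = −ln(1 − 0.0077) = 0.007730 h⁻¹.
First-order decay: C = 2.340·exp(−k·t) = 2.340·0.9133 = 2.137 mg/L.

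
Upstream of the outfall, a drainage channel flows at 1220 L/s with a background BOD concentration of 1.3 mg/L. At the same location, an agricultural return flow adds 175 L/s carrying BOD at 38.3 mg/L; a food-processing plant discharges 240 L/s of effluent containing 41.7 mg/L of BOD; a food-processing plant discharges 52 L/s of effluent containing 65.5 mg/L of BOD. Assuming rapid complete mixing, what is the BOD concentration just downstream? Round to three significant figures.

12.9 mg/L

Mixed concentration C = ΣQC/ΣQ = (1220·1.300 + 175.0·38.30 + 240.0·41.70 + 52.00·65.50) / 1687 = 21700/1687 = 12.86 mg/L.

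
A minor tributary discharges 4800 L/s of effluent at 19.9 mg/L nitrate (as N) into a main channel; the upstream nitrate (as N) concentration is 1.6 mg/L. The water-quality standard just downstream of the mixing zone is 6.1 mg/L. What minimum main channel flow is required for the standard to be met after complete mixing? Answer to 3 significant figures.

Set C_mix = 6.1: (Q·1.600 + 4800·19.90) / (Q + 4800) = 6.1
→ Q = 4800·(19.90 − 6.1)/(6.1 − 1.600) = 14720 L/s.

14700 L/s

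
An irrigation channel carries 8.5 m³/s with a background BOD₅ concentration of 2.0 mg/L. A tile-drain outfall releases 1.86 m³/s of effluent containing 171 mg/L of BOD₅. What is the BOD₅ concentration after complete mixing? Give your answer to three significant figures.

32.3 mg/L

Mixed concentration C = ΣQC/ΣQ = (8.500·2.000 + 1.860·171.0) / 10.36 = 335.1/10.36 = 32.34 mg/L.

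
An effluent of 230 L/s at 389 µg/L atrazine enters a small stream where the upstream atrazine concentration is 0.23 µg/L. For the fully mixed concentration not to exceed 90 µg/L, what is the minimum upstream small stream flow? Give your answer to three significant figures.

Set C_mix = 90: (Q·0.2300 + 230.0·389.0) / (Q + 230.0) = 90
→ Q = 230.0·(389.0 − 90)/(90 − 0.2300) = 766.1 L/s.

766 L/s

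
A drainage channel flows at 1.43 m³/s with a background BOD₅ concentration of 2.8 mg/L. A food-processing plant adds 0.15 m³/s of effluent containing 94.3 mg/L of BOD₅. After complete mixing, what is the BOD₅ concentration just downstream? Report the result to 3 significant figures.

11.5 mg/L

Flow-weighted average: C = (1.430·2.800 + 0.1500·94.30) / 1.580 = 18.15/1.580 = 11.49 mg/L.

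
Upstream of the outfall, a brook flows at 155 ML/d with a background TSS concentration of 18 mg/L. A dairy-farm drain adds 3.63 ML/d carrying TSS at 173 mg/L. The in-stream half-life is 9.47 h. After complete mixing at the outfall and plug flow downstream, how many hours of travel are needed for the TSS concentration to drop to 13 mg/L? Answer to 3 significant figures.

6.90 h

After mixing, C = (155.0·18.00 + 3.630·173.0) / 158.6 = 3418/158.6 = 21.55 mg/L.
Half-life 9.47 h → k = ln 2 / 9.47 = 0.07319 h⁻¹ = 1.757 d⁻¹.
21.55·exp(−k·t) = 13 → t = ln(21.55/13)/k = 24850 s = 6.903 h.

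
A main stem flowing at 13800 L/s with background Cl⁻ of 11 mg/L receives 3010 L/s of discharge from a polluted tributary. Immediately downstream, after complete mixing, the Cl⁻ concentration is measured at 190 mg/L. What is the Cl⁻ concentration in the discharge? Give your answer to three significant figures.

Mass balance: 13800·11.00 + 3010·Cₑ = 16810·190.0
→ Cₑ = (16810·190.0 − 13800·11.00) / 3010 = 1011 mg/L.

1010 mg/L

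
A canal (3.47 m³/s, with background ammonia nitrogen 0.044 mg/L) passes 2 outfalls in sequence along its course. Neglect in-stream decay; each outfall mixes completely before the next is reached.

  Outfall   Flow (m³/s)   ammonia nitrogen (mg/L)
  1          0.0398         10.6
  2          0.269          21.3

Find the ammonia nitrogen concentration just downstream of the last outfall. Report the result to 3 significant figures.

1.67 mg/L

Below outfall 1: Q → 3.510 m³/s, C = (3.470·0.04400 + 0.03980·10.60)/3.510 = 0.1637 mg/L.
Below outfall 2: Q → 3.779 m³/s, C = (3.510·0.1637 + 0.2690·21.30)/3.779 = 1.668 mg/L.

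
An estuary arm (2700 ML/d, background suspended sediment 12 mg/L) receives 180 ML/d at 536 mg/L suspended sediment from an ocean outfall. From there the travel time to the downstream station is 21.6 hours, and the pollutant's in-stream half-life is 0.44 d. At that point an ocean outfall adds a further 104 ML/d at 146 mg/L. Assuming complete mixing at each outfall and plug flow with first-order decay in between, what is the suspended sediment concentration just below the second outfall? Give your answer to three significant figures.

15.6 mg/L

Flow-weighted average: C = (2700·12.00 + 180.0·536.0) / 2880 = 128900/2880 = 44.75 mg/L; combined flow 2880 ML/d.
Half-life 0.44 d → k = ln 2 / 0.44 = 1.575 d⁻¹.
After decay, C = 44.75 × e^(−kt) = 44.75 × 0.2422 = 10.84 mg/L.
At the second outfall, C = (2880·10.84 + 104.0·146.0) / (2880 + 104.0) = 15.55 mg/L.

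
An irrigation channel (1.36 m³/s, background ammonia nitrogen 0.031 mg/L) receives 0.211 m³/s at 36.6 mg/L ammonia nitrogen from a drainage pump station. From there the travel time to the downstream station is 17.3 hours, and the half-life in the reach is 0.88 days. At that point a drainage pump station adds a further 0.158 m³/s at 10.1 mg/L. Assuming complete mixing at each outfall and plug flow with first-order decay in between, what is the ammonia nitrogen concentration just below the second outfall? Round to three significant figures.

3.47 mg/L

Mass balance: C = (1.360·0.03100 + 0.2110·36.60) / 1.571 = 7.765/1.571 = 4.943 mg/L; combined flow 1.571 m³/s.
Half-life 0.88 d → k = ln 2 / 0.88 = 0.7877 d⁻¹.
First-order decay: C = 4.943·exp(−k·t) = 4.943·0.5668 = 2.801 mg/L.
Second outfall: C = (1.571·2.801 + 0.1580·10.10)/1.729 = 3.468 mg/L.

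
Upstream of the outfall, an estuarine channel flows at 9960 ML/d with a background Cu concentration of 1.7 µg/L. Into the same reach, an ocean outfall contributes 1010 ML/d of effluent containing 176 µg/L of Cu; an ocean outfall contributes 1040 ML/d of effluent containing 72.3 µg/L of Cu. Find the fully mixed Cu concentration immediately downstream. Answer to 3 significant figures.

After mixing, C = (9960·1.700 + 1010·176.0 + 1040·72.30) / 12010 = 269900/12010 = 22.47 µg/L.

22.5 µg/L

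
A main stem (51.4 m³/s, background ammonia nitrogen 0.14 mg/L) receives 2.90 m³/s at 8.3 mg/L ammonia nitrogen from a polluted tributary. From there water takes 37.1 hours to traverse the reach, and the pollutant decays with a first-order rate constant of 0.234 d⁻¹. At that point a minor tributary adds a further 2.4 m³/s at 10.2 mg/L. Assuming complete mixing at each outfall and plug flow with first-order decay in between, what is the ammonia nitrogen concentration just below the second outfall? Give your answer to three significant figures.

Flow-weighted average: C = (51.40·0.1400 + 2.900·8.300) / 54.30 = 31.27/54.30 = 0.5758 mg/L; combined flow 54.30 m³/s.
After decay, C = 0.5758 × e^(−kt) = 0.5758 × 0.6965 = 0.4010 mg/L.
Second outfall: C = (54.30·0.4010 + 2.400·10.20)/56.70 = 0.8158 mg/L.

0.816 mg/L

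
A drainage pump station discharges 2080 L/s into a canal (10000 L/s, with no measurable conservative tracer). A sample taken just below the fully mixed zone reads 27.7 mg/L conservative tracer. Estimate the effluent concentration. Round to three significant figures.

161 mg/L

Mass balance: 10000·0 + 2080·Cₑ = 12080·27.70
→ Cₑ = (12080·27.70 − 10000·0) / 2080 = 160.9 mg/L.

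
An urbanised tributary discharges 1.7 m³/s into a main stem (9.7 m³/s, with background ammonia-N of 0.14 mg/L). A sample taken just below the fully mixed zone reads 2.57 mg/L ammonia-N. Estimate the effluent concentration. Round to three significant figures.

16.4 mg/L

Mass balance: 9.700·0.1400 + 1.700·Cₑ = 11.40·2.570
→ Cₑ = (11.40·2.570 − 9.700·0.1400) / 1.700 = 16.44 mg/L.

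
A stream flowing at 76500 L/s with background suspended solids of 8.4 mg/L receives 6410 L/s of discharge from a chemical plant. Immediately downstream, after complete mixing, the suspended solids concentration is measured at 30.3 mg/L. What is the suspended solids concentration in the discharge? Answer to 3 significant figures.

292 mg/L

Mass balance: 76500·8.400 + 6410·Cₑ = 82910·30.30
→ Cₑ = (82910·30.30 − 76500·8.400) / 6410 = 291.7 mg/L.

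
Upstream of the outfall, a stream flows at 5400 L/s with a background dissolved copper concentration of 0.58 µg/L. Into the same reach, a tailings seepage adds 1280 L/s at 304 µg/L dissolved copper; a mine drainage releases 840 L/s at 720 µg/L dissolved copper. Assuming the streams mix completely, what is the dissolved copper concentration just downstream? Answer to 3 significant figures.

Mixed concentration C = ΣQC/ΣQ = (5400·0.5800 + 1280·304.0 + 840.0·720.0) / 7520 = 997100/7520 = 132.6 µg/L.

133 µg/L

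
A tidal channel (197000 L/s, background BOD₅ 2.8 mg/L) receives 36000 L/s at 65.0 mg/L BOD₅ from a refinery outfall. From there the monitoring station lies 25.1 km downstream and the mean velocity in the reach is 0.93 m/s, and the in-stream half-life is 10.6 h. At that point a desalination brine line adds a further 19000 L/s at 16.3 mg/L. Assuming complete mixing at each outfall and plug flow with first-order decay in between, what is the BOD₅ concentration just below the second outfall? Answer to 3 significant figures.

Mass balance: C = (197000·2.800 + 36000·65.00) / 233000 = 2892000/233000 = 12.41 mg/L; combined flow 233000 L/s.
Travel time t = 25.1·1000 / 0.93 = 26990 s = 7.497 h.
Half-life 10.6 h → k = ln 2 / 10.6 = 0.06539 h⁻¹ = 1.569 d⁻¹.
Applying C = C₀e^(−kt): 12.41 × 0.6125 = 7.601 mg/L.
Second outfall: C = (233000·7.601 + 19000·16.30)/252000 = 8.257 mg/L.

8.26 mg/L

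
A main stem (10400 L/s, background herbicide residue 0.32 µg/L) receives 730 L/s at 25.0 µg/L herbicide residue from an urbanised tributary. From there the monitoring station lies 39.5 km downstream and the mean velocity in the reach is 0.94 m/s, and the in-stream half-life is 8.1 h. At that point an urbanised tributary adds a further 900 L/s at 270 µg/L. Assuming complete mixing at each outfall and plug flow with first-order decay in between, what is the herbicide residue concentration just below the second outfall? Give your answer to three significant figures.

20.9 µg/L

Mixed concentration C = ΣQC/ΣQ = (10400·0.3200 + 730.0·25.00) / 11130 = 21580/11130 = 1.939 µg/L; combined flow 11130 L/s.
Travel time t = 39.5·1000 / 0.94 = 42020 s = 11.67 h.
Half-life 8.1 h → k = ln 2 / 8.1 = 0.08557 h⁻¹ = 2.054 d⁻¹.
Decay over the reach: 1.939·exp(−kt) = 1.939·0.3683 = 0.7140 µg/L.
At the second outfall, C = (11130·0.7140 + 900.0·270.0) / (11130 + 900.0) = 20.86 µg/L.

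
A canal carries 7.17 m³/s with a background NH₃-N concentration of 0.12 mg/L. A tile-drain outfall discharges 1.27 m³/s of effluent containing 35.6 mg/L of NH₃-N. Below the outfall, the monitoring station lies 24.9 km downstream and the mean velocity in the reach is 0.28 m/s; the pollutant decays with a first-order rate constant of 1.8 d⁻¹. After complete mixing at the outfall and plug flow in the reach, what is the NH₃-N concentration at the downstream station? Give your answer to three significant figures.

Conservation of mass: C = (7.170·0.1200 + 1.270·35.60) / 8.440 = 46.07/8.440 = 5.459 mg/L.
Travel time t = 24.9·1000 / 0.28 = 88930 s = 24.70 h.
First-order decay: C = 5.459·exp(−k·t) = 5.459·0.1568 = 0.8560 mg/L.

0.856 mg/L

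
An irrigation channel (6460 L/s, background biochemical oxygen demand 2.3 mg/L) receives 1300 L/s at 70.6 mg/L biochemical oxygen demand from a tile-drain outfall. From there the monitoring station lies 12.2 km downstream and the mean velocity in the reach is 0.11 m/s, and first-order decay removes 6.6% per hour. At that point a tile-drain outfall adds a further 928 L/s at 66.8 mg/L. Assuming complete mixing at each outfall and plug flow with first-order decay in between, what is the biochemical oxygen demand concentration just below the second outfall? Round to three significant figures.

8.63 mg/L

Conservation of mass: C = (6460·2.300 + 1300·70.60) / 7760 = 106600/7760 = 13.74 mg/L; combined flow 7760 L/s.
Travel time t = 12.2·1000 / 0.11 = 110900 s = 30.81 h.
6.6%/h lost → k = −ln(1 − 0.066) = 0.06828 h⁻¹.
Decay over the reach: 13.74·exp(−kt) = 13.74·0.1220 = 1.677 mg/L.
Second outfall: C = (7760·1.677 + 928.0·66.80)/8688 = 8.633 mg/L.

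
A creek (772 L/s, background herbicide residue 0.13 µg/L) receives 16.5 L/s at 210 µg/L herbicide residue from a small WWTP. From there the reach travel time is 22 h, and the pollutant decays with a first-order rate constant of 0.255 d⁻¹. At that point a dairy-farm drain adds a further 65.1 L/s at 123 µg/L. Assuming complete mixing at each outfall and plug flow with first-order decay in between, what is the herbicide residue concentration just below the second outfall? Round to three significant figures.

Conservation of mass: C = (772.0·0.1300 + 16.50·210.0) / 788.5 = 3565/788.5 = 4.522 µg/L; combined flow 788.5 L/s.
Applying C = C₀e^(−kt): 4.522 × 0.7916 = 3.579 µg/L.
Second outfall: C = (788.5·3.579 + 65.10·123.0)/853.6 = 12.69 µg/L.

12.7 µg/L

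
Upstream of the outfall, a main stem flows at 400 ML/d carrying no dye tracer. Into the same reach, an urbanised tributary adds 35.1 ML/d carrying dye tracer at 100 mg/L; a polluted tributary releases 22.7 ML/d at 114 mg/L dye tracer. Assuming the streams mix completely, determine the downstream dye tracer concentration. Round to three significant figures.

Conservation of mass: C = (400.0·0 + 35.10·100.0 + 22.70·114.0) / 457.8 = 6098/457.8 = 13.32 mg/L.

13.3 mg/L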